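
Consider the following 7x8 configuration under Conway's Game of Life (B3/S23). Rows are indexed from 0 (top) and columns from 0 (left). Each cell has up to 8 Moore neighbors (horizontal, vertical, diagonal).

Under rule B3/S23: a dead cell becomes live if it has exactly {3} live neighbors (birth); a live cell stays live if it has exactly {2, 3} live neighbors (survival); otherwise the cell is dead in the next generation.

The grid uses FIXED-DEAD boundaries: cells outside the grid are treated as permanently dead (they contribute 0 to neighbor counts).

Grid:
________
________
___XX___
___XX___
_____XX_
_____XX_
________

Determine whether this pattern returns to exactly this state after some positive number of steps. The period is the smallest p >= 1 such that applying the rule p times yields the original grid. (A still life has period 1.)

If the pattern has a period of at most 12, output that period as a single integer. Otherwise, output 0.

Answer: 2

Derivation:
Simulating and comparing each generation to the original:
Gen 0 (original, given above): 8 live cells
Gen 1: 6 live cells, differs from original
Gen 2: 8 live cells, MATCHES original -> period = 2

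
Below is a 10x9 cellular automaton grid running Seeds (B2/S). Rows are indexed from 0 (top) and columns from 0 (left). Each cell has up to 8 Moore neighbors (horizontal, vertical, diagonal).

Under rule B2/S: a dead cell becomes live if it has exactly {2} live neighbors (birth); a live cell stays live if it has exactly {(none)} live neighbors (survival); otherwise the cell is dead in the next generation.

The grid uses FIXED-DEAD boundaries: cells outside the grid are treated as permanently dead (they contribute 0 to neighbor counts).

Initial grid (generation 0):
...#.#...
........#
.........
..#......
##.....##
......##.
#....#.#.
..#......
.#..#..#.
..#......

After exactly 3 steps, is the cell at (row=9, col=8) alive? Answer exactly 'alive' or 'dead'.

Answer: alive

Derivation:
Simulating step by step:
Generation 0 (given above): 18 live cells
Generation 1: 17 live cells
....#....
....#....
.........
#......##
..#......
.....#...
.#......#
#..###.##
.........
.#.#.....
Generation 2: 26 live cells
...#.#...
...#.#...
.......##
.#.......
.#....###
.##......
#.##.....
.##...#..
##...####
..#......
Generation 3: 18 live cells
..#...#..
..#....##
..#.#.#..
#.#......
.........
......#.#
.........
....#...#
...#.....
#....#..#

Cell (9,8) at generation 3: 1 -> alive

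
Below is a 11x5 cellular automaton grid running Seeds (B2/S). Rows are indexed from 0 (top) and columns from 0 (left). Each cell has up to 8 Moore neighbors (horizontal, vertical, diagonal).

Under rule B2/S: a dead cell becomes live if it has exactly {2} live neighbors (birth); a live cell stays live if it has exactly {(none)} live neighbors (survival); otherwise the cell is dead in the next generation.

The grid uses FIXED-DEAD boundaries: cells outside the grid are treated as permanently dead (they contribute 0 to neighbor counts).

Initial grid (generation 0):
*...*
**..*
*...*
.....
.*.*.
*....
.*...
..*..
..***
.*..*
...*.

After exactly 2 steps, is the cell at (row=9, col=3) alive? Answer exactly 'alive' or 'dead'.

Simulating step by step:
Generation 0 (given above): 18 live cells
Generation 1: 14 live cells
...*.
.....
...*.
*****
*.*..
.....
*.*..
....*
.....
.....
..*.*
Generation 2: 14 live cells
.....
..***
*....
.....
....*
*.**.
.*.*.
.*.*.
.....
...*.
...*.

Cell (9,3) at generation 2: 1 -> alive

Answer: alive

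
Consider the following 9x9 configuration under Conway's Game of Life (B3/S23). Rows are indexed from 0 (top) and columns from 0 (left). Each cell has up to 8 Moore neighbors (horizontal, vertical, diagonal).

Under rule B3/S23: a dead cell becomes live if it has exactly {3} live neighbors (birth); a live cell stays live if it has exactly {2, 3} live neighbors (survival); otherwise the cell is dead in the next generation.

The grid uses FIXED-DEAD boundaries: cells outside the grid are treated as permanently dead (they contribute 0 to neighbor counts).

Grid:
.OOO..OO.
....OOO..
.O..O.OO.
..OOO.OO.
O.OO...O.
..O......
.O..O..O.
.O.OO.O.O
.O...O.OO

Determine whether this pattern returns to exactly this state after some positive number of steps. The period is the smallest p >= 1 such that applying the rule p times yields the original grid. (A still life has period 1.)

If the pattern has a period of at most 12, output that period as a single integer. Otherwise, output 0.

Answer: 0

Derivation:
Simulating and comparing each generation to the original:
Gen 0 (original, given above): 34 live cells
Gen 1: 30 live cells, differs from original
Gen 2: 31 live cells, differs from original
Gen 3: 35 live cells, differs from original
Gen 4: 20 live cells, differs from original
Gen 5: 15 live cells, differs from original
Gen 6: 14 live cells, differs from original
Gen 7: 15 live cells, differs from original
Gen 8: 14 live cells, differs from original
Gen 9: 15 live cells, differs from original
Gen 10: 15 live cells, differs from original
Gen 11: 14 live cells, differs from original
Gen 12: 16 live cells, differs from original
No period found within 12 steps.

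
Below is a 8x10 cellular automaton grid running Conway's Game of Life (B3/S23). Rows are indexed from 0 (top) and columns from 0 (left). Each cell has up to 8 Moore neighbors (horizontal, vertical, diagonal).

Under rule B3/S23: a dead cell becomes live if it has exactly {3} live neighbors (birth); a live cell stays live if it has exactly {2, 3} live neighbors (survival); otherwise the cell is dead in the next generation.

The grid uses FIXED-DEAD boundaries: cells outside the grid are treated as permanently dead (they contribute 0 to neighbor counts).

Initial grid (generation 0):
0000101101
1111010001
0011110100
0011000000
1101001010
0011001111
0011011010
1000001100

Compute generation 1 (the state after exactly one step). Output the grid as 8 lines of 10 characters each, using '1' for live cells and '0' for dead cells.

Answer: 0111111010
0100000100
0000011000
0000011100
0100101011
0000000001
0111110001
0000011100

Derivation:
Simulating step by step:
Generation 0 (given above): 36 live cells
Generation 1: 29 live cells
(generation 1 grid is the final answer)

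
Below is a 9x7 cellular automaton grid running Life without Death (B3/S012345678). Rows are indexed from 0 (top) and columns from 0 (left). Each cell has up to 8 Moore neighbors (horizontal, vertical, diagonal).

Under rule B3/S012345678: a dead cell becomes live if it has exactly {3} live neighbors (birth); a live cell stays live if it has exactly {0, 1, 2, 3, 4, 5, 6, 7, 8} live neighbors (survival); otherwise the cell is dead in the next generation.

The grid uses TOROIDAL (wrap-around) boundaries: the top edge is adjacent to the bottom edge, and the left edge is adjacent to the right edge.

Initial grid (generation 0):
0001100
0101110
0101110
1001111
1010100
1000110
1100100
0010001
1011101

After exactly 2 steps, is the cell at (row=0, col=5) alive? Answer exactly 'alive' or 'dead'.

Answer: dead

Derivation:
Simulating step by step:
Generation 0 (given above): 31 live cells
Generation 1: 37 live cells
1101101
0101110
0101110
1001111
1010100
1000110
1101100
0010101
1111101
Generation 2: 39 live cells
1101101
0101110
0101110
1001111
1010100
1010110
1111100
0010101
1111101

Cell (0,5) at generation 2: 0 -> dead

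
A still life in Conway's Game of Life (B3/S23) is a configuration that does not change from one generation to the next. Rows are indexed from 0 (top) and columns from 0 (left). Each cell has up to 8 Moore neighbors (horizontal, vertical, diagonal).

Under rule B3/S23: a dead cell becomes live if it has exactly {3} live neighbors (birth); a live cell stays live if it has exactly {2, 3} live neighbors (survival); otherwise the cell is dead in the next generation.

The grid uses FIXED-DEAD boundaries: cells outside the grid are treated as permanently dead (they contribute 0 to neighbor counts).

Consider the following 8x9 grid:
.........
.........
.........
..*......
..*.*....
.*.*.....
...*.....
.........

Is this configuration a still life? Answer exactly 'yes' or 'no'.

Compute generation 1 and compare to generation 0 (given above):
Generation 1:
.........
.........
.........
...*.....
.**......
...**....
..*......
.........
Cell (3,2) differs: gen0=1 vs gen1=0 -> NOT a still life.

Answer: no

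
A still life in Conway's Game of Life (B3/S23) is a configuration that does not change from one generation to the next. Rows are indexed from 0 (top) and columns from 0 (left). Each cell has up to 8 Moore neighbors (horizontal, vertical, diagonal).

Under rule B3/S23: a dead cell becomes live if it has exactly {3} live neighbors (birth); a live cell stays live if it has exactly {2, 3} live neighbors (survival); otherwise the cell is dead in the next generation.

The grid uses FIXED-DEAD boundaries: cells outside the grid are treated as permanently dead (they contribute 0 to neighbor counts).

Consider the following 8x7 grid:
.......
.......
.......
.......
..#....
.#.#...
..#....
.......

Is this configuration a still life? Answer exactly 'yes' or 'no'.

Answer: yes

Derivation:
Compute generation 1 and compare to generation 0 (given above):
Generation 1:
.......
.......
.......
.......
..#....
.#.#...
..#....
.......
The grids are IDENTICAL -> still life.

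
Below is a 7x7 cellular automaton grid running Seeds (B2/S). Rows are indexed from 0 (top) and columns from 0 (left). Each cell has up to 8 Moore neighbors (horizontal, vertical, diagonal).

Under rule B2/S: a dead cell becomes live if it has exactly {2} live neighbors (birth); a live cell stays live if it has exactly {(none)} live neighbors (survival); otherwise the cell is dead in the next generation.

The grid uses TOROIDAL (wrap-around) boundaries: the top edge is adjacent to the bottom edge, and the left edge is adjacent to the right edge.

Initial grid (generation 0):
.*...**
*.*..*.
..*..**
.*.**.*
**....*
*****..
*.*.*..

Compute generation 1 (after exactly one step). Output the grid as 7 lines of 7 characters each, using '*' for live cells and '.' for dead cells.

Answer: .......
...*...
.......
.......
.......
.......
.......

Derivation:
Simulating step by step:
Generation 0 (given above): 24 live cells
Generation 1: 1 live cells
(generation 1 grid is the final answer)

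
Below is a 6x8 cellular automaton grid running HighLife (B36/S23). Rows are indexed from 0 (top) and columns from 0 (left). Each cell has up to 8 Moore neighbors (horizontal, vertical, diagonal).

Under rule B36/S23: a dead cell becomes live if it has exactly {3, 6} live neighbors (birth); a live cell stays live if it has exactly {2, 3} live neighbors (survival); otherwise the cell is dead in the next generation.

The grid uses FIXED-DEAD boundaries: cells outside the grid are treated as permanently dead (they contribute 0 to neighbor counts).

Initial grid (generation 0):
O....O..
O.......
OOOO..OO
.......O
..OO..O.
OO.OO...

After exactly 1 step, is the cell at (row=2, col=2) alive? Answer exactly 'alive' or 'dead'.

Answer: alive

Derivation:
Simulating step by step:
Generation 0 (given above): 17 live cells
Generation 1: 16 live cells
........
O.O...O.
OOO...OO
.......O
.OOOO...
.O.OO...

Cell (2,2) at generation 1: 1 -> alive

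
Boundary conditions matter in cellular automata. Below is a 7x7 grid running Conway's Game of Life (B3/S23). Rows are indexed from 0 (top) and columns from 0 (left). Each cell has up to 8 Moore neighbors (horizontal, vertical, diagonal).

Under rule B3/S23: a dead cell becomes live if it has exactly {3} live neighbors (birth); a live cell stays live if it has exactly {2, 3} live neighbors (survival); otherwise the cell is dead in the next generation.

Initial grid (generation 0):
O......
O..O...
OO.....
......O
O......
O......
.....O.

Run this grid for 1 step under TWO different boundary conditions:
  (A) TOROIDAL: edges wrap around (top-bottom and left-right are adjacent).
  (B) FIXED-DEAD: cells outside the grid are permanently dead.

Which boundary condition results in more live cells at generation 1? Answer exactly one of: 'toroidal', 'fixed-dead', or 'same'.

Answer: toroidal

Derivation:
Under TOROIDAL boundary, generation 1:
......O
O.....O
OO....O
.O....O
O.....O
......O
......O
Population = 12

Under FIXED-DEAD boundary, generation 1:
.......
O......
OO.....
OO.....
.......
.......
.......
Population = 5

Comparison: toroidal=12, fixed-dead=5 -> toroidal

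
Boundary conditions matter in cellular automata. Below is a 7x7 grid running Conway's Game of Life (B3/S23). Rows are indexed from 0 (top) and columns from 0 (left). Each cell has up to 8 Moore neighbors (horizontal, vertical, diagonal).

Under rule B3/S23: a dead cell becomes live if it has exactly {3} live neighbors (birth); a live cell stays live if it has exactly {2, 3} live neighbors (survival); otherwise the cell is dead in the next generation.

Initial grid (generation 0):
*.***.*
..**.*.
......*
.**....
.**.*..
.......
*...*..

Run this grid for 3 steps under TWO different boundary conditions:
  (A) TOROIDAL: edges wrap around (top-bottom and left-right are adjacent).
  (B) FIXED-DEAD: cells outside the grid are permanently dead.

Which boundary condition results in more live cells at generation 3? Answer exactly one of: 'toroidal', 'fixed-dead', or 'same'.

Under TOROIDAL boundary, generation 3:
..*..*.
.....*.
...***.
....*..
...**.*
...*..*
......*
Population = 13

Under FIXED-DEAD boundary, generation 3:
.****.*
*.....*
**.**..
**..**.
**.**..
.......
.......
Population = 19

Comparison: toroidal=13, fixed-dead=19 -> fixed-dead

Answer: fixed-dead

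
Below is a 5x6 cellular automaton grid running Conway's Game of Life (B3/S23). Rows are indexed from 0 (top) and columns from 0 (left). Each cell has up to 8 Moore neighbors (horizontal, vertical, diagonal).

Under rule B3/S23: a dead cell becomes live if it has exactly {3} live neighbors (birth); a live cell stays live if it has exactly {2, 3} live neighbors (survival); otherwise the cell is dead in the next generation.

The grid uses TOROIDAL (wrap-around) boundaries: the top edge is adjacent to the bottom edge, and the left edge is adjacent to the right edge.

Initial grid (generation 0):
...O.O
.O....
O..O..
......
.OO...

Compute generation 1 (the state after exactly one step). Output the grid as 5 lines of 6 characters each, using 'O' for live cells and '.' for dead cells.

Answer: OO....
O.O.O.
......
.OO...
..O...

Derivation:
Simulating step by step:
Generation 0 (given above): 7 live cells
Generation 1: 8 live cells
(generation 1 grid is the final answer)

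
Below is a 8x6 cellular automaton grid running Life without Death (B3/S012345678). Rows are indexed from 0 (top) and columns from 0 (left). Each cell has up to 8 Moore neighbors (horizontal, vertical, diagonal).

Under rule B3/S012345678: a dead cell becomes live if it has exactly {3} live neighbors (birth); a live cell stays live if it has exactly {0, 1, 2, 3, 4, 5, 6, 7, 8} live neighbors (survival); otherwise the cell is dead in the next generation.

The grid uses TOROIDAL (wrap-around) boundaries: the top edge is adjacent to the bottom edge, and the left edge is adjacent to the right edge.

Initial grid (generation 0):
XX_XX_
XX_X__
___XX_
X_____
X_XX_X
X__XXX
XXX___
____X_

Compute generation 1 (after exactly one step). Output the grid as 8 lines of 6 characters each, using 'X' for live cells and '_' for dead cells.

Answer: XX_XX_
XX_X__
XXXXXX
XXX___
X_XX_X
X__XXX
XXX___
____X_

Derivation:
Simulating step by step:
Generation 0 (given above): 22 live cells
Generation 1: 28 live cells
(generation 1 grid is the final answer)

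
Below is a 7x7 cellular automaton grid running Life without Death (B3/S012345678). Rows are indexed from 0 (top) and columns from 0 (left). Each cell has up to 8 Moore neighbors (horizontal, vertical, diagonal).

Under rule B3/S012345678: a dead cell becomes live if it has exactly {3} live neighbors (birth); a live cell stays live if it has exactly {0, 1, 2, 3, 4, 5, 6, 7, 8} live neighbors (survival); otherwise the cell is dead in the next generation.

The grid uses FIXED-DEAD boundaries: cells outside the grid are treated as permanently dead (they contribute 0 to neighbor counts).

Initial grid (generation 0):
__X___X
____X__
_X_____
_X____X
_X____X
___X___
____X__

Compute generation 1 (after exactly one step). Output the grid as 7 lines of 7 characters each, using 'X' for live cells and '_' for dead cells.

Simulating step by step:
Generation 0 (given above): 10 live cells
Generation 1: 13 live cells
(generation 1 grid is the final answer)

Answer: __X___X
____X__
_X_____
XXX___X
_XX___X
___X___
____X__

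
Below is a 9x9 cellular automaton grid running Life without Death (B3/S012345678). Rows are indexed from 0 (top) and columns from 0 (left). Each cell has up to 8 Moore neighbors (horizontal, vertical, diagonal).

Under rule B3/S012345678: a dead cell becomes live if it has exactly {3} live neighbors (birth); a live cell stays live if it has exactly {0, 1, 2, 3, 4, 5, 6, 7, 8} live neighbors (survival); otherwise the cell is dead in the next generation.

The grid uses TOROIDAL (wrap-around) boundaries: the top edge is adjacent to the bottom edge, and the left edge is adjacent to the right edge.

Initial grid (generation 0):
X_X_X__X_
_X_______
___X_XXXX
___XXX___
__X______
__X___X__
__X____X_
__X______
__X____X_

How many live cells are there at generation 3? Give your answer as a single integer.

Simulating step by step:
Generation 0 (given above): 21 live cells
Generation 1: 40 live cells
X_XXX__XX
XXXXXX___
__XX_XXXX
__XXXX_X_
__X_XX___
_XXX__X__
_XXX___X_
_XXX_____
__X____XX
Generation 2: 52 live cells
X_XXXXXXX
XXXXXX___
X_XX_XXXX
_XXXXX_XX
__X_XX___
_XXX_XX__
XXXXX__X_
XXXX___XX
__X_X__XX
Generation 3: 57 live cells
X_XXXXXXX
XXXXXX___
X_XX_XXXX
_XXXXX_XX
X_X_XX_X_
XXXX_XX__
XXXXXX_X_
XXXX__XXX
__X_X__XX
Population at generation 3: 57

Answer: 57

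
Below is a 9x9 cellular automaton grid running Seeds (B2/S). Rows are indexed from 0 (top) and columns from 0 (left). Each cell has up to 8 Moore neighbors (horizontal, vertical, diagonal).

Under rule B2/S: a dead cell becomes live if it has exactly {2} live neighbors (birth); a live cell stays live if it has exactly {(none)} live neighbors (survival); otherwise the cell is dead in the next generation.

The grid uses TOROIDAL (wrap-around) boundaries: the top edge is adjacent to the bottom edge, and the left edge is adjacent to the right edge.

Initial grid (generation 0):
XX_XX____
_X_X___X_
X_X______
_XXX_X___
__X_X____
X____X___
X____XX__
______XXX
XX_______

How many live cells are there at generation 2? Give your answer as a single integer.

Simulating step by step:
Generation 0 (given above): 25 live cells
Generation 1: 13 live cells
_________
_________
______X_X
X________
X_____X__
___X____X
_X__X____
_________
___XXXX__
Generation 2: 20 live cells
___X__X__
_______X_
X______X_
_X___XX__
_X_____X_
_XX_XX_X_
X_XX_____
__X___X__
_________
Population at generation 2: 20

Answer: 20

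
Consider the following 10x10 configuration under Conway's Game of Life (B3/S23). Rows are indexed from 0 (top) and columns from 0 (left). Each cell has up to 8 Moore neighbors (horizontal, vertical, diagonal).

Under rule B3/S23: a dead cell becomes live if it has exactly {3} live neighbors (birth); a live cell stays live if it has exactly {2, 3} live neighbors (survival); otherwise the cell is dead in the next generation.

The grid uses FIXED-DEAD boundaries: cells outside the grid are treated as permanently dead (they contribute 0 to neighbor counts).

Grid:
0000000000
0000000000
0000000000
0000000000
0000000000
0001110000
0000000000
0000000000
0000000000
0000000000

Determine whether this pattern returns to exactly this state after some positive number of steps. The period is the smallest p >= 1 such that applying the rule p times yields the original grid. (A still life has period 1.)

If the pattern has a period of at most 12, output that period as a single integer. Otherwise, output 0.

Answer: 2

Derivation:
Simulating and comparing each generation to the original:
Gen 0 (original, given above): 3 live cells
Gen 1: 3 live cells, differs from original
Gen 2: 3 live cells, MATCHES original -> period = 2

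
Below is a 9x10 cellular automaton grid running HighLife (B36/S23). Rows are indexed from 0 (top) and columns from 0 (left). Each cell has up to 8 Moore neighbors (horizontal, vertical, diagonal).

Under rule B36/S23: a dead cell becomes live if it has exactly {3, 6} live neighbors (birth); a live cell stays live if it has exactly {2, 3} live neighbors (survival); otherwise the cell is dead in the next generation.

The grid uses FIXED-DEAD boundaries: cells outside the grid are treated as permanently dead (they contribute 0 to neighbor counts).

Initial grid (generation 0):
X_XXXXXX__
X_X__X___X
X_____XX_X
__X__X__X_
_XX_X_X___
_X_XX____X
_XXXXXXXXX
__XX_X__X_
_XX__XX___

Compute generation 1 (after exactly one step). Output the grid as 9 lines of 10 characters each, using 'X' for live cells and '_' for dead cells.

Simulating step by step:
Generation 0 (given above): 43 live cells
Generation 1: 35 live cells
(generation 1 grid is the final answer)

Answer: __XXXXX___
X_X___X___
_____XXX_X
__XX_X__X_
_X__X_____
X____X___X
_X____XX_X
____X_X_XX
_XXXXXX___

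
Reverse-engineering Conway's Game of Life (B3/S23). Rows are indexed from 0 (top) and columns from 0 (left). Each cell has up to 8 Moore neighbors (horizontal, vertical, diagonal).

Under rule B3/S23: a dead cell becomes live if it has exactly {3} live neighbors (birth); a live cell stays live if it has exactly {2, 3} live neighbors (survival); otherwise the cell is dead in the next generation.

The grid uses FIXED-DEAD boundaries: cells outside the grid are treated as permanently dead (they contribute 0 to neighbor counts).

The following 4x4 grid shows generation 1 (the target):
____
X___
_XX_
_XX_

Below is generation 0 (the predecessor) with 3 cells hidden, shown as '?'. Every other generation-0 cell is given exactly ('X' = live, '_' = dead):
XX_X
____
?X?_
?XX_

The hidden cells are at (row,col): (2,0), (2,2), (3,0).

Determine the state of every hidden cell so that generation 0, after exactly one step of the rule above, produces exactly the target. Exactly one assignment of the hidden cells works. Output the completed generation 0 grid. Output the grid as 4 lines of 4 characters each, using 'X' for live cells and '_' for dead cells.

Hidden generation-0 cells (in order): (2,0), (2,2), (3,0).
A hidden cell only influences target cells in its own 3x3 neighborhood. Try each of the 2^3 = 8 assignments, step the completed generation 0 forward once under B3/S23, and compare with the target:
  (2,0)=_ (2,2)=_ (3,0)=_ -> step gives (1,1)='X' but target has '_' -> reject
  (2,0)=_ (2,2)=_ (3,0)=X -> step gives (1,1)='X' but target has '_' -> reject
  (2,0)=_ (2,2)=X (3,0)=_ -> step reproduces the target at every cell -> ACCEPT
  (2,0)=_ (2,2)=X (3,0)=X -> step gives (2,0)='X' but target has '_' -> reject
  (2,0)=X (2,2)=_ (3,0)=_ -> step gives (1,0)='_' but target has 'X' -> reject
  (2,0)=X (2,2)=_ (3,0)=X -> step gives (1,0)='_' but target has 'X' -> reject
  (2,0)=X (2,2)=X (3,0)=_ -> step gives (1,0)='_' but target has 'X' -> reject
  (2,0)=X (2,2)=X (3,0)=X -> step gives (1,0)='_' but target has 'X' -> reject
Unique solution: (2,0)=dead, (2,2)=live, (3,0)=dead.
Check: live-neighbor counts of every cell in the completed generation 0:
1120
3442
2332
2332
Applying B3/S23 to generation 0 with these counts gives:
____
X___
_XX_
_XX_
which matches the target exactly.

Answer: XX_X
____
_XX_
_XX_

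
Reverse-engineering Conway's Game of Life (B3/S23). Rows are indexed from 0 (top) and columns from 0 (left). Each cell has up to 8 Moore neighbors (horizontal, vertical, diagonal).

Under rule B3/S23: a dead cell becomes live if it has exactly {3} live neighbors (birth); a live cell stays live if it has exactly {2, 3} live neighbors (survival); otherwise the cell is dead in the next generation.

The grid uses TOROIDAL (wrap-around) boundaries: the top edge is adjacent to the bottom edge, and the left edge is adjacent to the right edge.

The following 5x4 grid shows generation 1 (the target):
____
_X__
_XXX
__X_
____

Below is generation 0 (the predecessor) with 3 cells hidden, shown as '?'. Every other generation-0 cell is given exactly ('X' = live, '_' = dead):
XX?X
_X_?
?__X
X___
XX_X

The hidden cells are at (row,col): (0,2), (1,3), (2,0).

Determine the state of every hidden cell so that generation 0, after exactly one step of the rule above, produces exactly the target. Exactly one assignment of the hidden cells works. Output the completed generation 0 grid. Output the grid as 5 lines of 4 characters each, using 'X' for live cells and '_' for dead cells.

Hidden generation-0 cells (in order): (0,2), (1,3), (2,0).
A hidden cell only influences target cells in its own 3x3 neighborhood. Try each of the 2^3 = 8 assignments, step the completed generation 0 forward once under B3/S23, and compare with the target:
  (0,2)=_ (1,3)=_ (2,0)=_ -> step gives (0,3)='X' but target has '_' -> reject
  (0,2)=_ (1,3)=_ (2,0)=X -> step gives (0,3)='X' but target has '_' -> reject
  (0,2)=_ (1,3)=X (2,0)=_ -> step gives (1,3)='X' but target has '_' -> reject
  (0,2)=_ (1,3)=X (2,0)=X -> step reproduces the target at every cell -> ACCEPT
  (0,2)=X (1,3)=_ (2,0)=_ -> step gives (2,0)='X' but target has '_' -> reject
  (0,2)=X (1,3)=_ (2,0)=X -> step gives (1,1)='_' but target has 'X' -> reject
  (0,2)=X (1,3)=X (2,0)=_ -> step gives (2,1)='_' but target has 'X' -> reject
  (0,2)=X (1,3)=X (2,0)=X -> step gives (1,1)='_' but target has 'X' -> reject
Unique solution: (0,2)=dead, (1,3)=live, (2,0)=live.
Check: live-neighbor counts of every cell in the completed generation 0:
7464
7354
4333
5435
6444
Applying B3/S23 to generation 0 with these counts gives:
____
_X__
_XXX
__X_
____
which matches the target exactly.

Answer: XX_X
_X_X
X__X
X___
XX_X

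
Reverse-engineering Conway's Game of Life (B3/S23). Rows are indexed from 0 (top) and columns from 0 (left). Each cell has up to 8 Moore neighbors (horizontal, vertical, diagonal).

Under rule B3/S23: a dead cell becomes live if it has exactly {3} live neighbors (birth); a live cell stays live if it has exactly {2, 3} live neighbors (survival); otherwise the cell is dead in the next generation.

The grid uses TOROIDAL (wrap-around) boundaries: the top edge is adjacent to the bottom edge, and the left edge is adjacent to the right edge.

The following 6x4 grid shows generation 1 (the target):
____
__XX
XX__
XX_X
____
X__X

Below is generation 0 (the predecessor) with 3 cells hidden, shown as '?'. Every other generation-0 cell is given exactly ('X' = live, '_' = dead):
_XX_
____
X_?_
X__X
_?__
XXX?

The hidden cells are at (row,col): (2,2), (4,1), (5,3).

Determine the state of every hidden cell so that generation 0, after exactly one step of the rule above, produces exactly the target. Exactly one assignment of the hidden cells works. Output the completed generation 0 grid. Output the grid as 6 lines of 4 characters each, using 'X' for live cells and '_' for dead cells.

Hidden generation-0 cells (in order): (2,2), (4,1), (5,3).
A hidden cell only influences target cells in its own 3x3 neighborhood. Try each of the 2^3 = 8 assignments, step the completed generation 0 forward once under B3/S23, and compare with the target:
  (2,2)=_ (4,1)=_ (5,3)=_ -> step gives (0,0)='X' but target has '_' -> reject
  (2,2)=_ (4,1)=_ (5,3)=X -> step gives (1,1)='X' but target has '_' -> reject
  (2,2)=_ (4,1)=X (5,3)=_ -> step gives (0,0)='X' but target has '_' -> reject
  (2,2)=_ (4,1)=X (5,3)=X -> step gives (1,1)='X' but target has '_' -> reject
  (2,2)=X (4,1)=_ (5,3)=_ -> step gives (0,0)='X' but target has '_' -> reject
  (2,2)=X (4,1)=_ (5,3)=X -> step reproduces the target at every cell -> ACCEPT
  (2,2)=X (4,1)=X (5,3)=_ -> step gives (0,0)='X' but target has '_' -> reject
  (2,2)=X (4,1)=X (5,3)=X -> step gives (3,1)='_' but target has 'X' -> reject
Unique solution: (2,2)=live, (4,1)=dead, (5,3)=live.
Check: live-neighbor counts of every cell in the completed generation 0:
4444
2433
2314
2323
5445
3443
Applying B3/S23 to generation 0 with these counts gives:
____
__XX
XX__
XX_X
____
X__X
which matches the target exactly.

Answer: _XX_
____
X_X_
X__X
____
XXXX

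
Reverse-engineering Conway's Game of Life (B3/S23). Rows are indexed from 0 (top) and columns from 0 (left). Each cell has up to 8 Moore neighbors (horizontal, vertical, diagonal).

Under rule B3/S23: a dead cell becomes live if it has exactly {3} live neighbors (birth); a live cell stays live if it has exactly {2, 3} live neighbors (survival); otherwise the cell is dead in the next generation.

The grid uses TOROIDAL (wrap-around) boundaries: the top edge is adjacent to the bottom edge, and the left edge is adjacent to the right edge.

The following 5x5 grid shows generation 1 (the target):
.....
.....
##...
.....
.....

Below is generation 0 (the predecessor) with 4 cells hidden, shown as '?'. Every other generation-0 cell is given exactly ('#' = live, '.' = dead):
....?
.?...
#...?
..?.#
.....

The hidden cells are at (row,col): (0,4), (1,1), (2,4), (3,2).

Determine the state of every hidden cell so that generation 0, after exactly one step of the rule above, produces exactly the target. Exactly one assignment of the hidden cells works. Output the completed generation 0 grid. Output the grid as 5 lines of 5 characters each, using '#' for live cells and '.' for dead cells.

Hidden generation-0 cells (in order): (0,4), (1,1), (2,4), (3,2).
A hidden cell only influences target cells in its own 3x3 neighborhood. Try each of the 2^4 = 16 assignments, step the completed generation 0 forward once under B3/S23, and compare with the target:
  (0,4)=. (1,1)=. (2,4)=. (3,2)=. -> step gives (2,0)='.' but target has '#' -> reject
  (0,4)=. (1,1)=. (2,4)=. (3,2)=# -> step gives (2,0)='.' but target has '#' -> reject
  (0,4)=. (1,1)=. (2,4)=# (3,2)=. -> step gives (2,1)='.' but target has '#' -> reject
  (0,4)=. (1,1)=. (2,4)=# (3,2)=# -> step gives (2,1)='.' but target has '#' -> reject
  (0,4)=. (1,1)=# (2,4)=. (3,2)=. -> step gives (2,1)='.' but target has '#' -> reject
  (0,4)=. (1,1)=# (2,4)=. (3,2)=# -> step reproduces the target at every cell -> ACCEPT
  (0,4)=. (1,1)=# (2,4)=# (3,2)=. -> step gives (1,0)='#' but target has '.' -> reject
  (0,4)=. (1,1)=# (2,4)=# (3,2)=# -> step gives (1,0)='#' but target has '.' -> reject
  (0,4)=# (1,1)=. (2,4)=. (3,2)=. -> step gives (2,0)='.' but target has '#' -> reject
  (0,4)=# (1,1)=. (2,4)=. (3,2)=# -> step gives (2,0)='.' but target has '#' -> reject
  (0,4)=# (1,1)=. (2,4)=# (3,2)=. -> step gives (1,0)='#' but target has '.' -> reject
  (0,4)=# (1,1)=. (2,4)=# (3,2)=# -> step gives (1,0)='#' but target has '.' -> reject
  (0,4)=# (1,1)=# (2,4)=. (3,2)=. -> step gives (1,0)='#' but target has '.' -> reject
  (0,4)=# (1,1)=# (2,4)=. (3,2)=# -> step gives (1,0)='#' but target has '.' -> reject
  (0,4)=# (1,1)=# (2,4)=# (3,2)=. -> step gives (1,4)='#' but target has '.' -> reject
  (0,4)=# (1,1)=# (2,4)=# (3,2)=# -> step gives (1,4)='#' but target has '.' -> reject
Unique solution: (0,4)=dead, (1,1)=live, (2,4)=dead, (3,2)=live.
Check: live-neighbor counts of every cell in the completed generation 0:
11100
21101
23222
22021
11121
Applying B3/S23 to generation 0 with these counts gives:
.....
.....
##...
.....
.....
which matches the target exactly.

Answer: .....
.#...
#....
..#.#
.....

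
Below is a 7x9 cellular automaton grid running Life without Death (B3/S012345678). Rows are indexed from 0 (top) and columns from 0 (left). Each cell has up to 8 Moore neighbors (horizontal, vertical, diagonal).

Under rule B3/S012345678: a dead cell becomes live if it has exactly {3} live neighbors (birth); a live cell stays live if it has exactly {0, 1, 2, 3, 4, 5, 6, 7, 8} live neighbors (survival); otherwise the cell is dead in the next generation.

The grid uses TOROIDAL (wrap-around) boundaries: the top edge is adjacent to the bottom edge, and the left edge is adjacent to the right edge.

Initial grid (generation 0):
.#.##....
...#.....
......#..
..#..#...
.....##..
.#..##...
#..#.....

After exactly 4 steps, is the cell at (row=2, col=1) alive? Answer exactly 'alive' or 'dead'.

Simulating step by step:
Generation 0 (given above): 14 live cells
Generation 1: 19 live cells
.#.##....
..###....
......#..
..#..#...
.....##..
.#..###..
##.#.#...
Generation 2: 28 live cells
##.###...
..####...
..#.###..
..#..#...
.....##..
###.###..
##.#.##..
Generation 3: 35 live cells
##.###...
..####...
.##.###..
..##.#...
..##.##..
########.
##.#.##.#
Generation 4: 38 live cells
##.###..#
#.####...
.##.###..
..##.#...
..##.###.
########.
##.#.##.#

Cell (2,1) at generation 4: 1 -> alive

Answer: alive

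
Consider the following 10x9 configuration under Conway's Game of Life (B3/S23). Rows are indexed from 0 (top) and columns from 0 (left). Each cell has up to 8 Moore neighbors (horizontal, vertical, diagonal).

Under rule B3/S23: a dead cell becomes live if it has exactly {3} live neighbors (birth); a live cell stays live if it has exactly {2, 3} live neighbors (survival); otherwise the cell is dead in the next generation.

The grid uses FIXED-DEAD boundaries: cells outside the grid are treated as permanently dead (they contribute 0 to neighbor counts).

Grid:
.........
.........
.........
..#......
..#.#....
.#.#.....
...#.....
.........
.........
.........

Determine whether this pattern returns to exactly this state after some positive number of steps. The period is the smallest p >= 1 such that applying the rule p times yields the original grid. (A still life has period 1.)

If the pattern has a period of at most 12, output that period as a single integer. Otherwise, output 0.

Simulating and comparing each generation to the original:
Gen 0 (original, given above): 6 live cells
Gen 1: 6 live cells, differs from original
Gen 2: 6 live cells, MATCHES original -> period = 2

Answer: 2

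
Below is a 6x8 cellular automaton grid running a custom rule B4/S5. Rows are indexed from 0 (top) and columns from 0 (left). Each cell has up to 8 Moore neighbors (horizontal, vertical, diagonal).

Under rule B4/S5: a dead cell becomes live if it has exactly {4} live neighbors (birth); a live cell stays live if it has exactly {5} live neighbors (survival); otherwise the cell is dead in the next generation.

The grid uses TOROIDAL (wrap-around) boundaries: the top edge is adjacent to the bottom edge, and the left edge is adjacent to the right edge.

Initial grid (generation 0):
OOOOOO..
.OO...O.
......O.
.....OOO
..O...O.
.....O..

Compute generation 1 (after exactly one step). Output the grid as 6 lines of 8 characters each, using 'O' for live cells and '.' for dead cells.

Answer: ........
...O.O..
.....O.O
........
.....O..
.OOOO...

Derivation:
Simulating step by step:
Generation 0 (given above): 16 live cells
Generation 1: 9 live cells
(generation 1 grid is the final answer)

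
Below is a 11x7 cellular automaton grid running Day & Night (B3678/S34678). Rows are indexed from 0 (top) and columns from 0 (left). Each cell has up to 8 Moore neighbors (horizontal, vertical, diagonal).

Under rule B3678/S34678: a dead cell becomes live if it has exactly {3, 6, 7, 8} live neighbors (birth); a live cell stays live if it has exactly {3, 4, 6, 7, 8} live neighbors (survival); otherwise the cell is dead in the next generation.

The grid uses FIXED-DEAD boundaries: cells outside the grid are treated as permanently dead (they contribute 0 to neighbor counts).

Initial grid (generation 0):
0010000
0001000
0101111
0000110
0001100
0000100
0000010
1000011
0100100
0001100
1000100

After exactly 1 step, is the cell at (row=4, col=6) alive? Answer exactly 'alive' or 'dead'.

Simulating step by step:
Generation 0 (given above): 22 live cells
Generation 1: 24 live cells
0000000
0001010
0011010
0010101
0001100
0001110
0000111
0000110
0001100
0001110
0001000

Cell (4,6) at generation 1: 0 -> dead

Answer: dead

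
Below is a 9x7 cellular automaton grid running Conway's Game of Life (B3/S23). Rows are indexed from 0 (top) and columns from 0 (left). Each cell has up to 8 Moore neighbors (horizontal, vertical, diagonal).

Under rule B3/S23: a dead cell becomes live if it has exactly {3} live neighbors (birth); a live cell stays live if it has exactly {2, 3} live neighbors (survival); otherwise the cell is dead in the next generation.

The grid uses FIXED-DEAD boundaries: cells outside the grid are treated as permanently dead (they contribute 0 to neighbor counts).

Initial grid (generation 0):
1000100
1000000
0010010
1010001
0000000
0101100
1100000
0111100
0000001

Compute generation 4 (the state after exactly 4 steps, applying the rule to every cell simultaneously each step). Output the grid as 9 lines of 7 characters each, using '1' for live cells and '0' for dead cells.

Answer: 0000000
0000000
0000000
0000000
0010000
0100100
0100010
0010100
0001000

Derivation:
Simulating step by step:
Generation 0 (given above): 18 live cells
Generation 1: 15 live cells
0000000
0100000
0000000
0100000
0111000
1110000
1000000
1111000
0011000
Generation 2: 8 live cells
0000000
0000000
0000000
0100000
0001000
1001000
0001000
1001000
0001000
Generation 3: 10 live cells
0000000
0000000
0000000
0000000
0010000
0011100
0011100
0011100
0000000
Generation 4: 8 live cells
(generation 4 grid is the final answer)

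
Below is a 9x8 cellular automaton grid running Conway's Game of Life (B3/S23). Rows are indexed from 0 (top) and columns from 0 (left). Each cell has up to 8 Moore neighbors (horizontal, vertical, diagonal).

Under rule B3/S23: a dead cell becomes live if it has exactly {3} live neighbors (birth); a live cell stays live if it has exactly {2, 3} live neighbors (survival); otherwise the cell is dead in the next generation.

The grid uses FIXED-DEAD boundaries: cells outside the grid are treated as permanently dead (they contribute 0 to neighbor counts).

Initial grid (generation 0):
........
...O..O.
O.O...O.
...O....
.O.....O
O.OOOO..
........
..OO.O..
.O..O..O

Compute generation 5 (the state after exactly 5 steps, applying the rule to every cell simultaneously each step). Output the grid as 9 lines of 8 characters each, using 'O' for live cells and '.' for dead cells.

Answer: ........
.OO.....
O..O....
OO.OO...
O.O.OO..
...OOO..
..O...O.
....OO..
........

Derivation:
Simulating step by step:
Generation 0 (given above): 19 live cells
Generation 1: 17 live cells
........
........
..OO....
.OO.....
.O......
.OOOO...
.O...O..
..OOO...
..OOO...
Generation 2: 16 live cells
........
........
.OOO....
.O.O....
O.......
OO.OO...
.O...O..
.O...O..
..O.O...
Generation 3: 19 live cells
........
..O.....
.O.O....
OO.O....
O..OO...
OOO.O...
.O...O..
.OO.OO..
........
Generation 4: 17 live cells
........
..O.....
OO.O....
OO.O....
....O...
O.O.OO..
.....O..
.OO.OO..
........
Generation 5: 19 live cells
(generation 5 grid is the final answer)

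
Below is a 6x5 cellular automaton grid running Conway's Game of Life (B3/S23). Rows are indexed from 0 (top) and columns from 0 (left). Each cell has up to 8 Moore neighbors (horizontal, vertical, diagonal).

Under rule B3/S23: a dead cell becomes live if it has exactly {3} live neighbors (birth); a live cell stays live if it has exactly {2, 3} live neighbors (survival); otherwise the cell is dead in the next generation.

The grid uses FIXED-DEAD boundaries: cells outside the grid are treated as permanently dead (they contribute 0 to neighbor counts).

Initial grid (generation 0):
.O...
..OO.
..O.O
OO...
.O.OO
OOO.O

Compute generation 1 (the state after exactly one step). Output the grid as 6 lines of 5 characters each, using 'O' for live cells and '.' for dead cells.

Simulating step by step:
Generation 0 (given above): 14 live cells
Generation 1: 14 live cells
(generation 1 grid is the final answer)

Answer: ..O..
.OOO.
..O..
OO..O
...OO
OOO.O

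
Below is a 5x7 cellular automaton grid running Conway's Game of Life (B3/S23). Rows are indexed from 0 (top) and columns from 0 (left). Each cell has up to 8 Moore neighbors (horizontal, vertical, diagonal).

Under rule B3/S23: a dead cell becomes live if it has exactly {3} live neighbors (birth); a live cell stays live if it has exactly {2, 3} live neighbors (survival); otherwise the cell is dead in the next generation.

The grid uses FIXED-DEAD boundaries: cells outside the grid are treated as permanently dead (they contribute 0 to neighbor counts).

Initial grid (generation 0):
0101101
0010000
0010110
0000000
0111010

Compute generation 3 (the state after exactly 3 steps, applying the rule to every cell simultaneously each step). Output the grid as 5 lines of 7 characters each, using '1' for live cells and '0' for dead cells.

Simulating step by step:
Generation 0 (given above): 12 live cells
Generation 1: 8 live cells
0011000
0110000
0001000
0100010
0010000
Generation 2: 6 live cells
0111000
0100000
0100000
0010000
0000000
Generation 3: 6 live cells
(generation 3 grid is the final answer)

Answer: 0110000
1100000
0110000
0000000
0000000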